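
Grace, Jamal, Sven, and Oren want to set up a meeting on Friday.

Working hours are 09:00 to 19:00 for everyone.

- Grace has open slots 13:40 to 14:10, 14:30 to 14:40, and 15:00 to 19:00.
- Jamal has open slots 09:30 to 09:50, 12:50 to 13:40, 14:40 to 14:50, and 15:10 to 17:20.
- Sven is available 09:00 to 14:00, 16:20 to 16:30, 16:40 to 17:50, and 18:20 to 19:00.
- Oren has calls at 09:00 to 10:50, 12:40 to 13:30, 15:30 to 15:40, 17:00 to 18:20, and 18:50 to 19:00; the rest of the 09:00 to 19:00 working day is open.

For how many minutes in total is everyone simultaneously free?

Oren free within 09:00–19:00: 10:50–12:40, 13:30–15:30, 15:40–17:00, 18:20–18:50.
Grace ∩ Jamal: 15:10–17:20.
Grace ∩ Jamal ∩ Sven: 16:20–16:30, 16:40–17:20.
Grace ∩ Jamal ∩ Sven ∩ Oren: 16:20–16:30, 16:40–17:00.
Total common minutes: 10 + 20 = 30.

30 minutes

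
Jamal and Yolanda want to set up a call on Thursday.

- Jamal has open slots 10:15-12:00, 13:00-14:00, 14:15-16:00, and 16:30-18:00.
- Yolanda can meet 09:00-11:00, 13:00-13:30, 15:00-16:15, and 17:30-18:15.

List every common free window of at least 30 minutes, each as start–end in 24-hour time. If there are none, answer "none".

10:15–11:00, 13:00–13:30, 15:00–16:00, 17:30–18:00

Jamal ∩ Yolanda: 10:15–11:00, 13:00–13:30, 15:00–16:00, 17:30–18:00.
Windows ≥ 30 min: 10:15–11:00, 13:00–13:30, 15:00–16:00, 17:30–18:00.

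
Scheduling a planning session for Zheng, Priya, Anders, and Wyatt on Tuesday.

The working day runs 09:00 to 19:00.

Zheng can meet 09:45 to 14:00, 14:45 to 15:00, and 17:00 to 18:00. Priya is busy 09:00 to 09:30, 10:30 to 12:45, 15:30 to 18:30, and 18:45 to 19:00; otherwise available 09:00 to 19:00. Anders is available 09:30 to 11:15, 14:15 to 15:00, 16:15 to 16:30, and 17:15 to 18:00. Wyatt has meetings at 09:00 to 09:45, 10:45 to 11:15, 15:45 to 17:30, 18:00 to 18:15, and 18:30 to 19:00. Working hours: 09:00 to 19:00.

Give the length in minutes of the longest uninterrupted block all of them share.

45 minutes

Priya free within 09:00–19:00: 09:30–10:30, 12:45–15:30, 18:30–18:45.
Wyatt free within 09:00–19:00: 09:45–10:45, 11:15–15:45, 17:30–18:00, 18:15–18:30.
Zheng ∩ Priya: 09:45–10:30, 12:45–14:00, 14:45–15:00.
Zheng ∩ Priya ∩ Anders: 09:45–10:30, 14:45–15:00.
Zheng ∩ Priya ∩ Anders ∩ Wyatt: 09:45–10:30, 14:45–15:00.
Common window lengths: 45, 15 min; longest is 45.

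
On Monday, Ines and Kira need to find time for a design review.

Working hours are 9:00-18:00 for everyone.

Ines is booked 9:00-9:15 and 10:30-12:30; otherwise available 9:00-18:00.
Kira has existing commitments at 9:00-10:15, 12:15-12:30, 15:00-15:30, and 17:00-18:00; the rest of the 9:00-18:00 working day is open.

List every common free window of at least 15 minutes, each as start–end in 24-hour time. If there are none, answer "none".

Ines free within 09:00–18:00: 09:15–10:30, 12:30–18:00.
Kira free within 09:00–18:00: 10:15–12:15, 12:30–15:00, 15:30–17:00.
Ines ∩ Kira: 10:15–10:30, 12:30–15:00, 15:30–17:00.
Windows ≥ 15 min: 10:15–10:30, 12:30–15:00, 15:30–17:00.

10:15–10:30, 12:30–15:00, 15:30–17:00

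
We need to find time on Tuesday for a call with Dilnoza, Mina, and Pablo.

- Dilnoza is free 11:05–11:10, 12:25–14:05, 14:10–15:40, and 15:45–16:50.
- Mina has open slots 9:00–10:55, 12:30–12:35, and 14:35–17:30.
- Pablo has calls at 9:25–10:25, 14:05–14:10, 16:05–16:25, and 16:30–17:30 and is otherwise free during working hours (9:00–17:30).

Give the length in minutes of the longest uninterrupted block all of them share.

Pablo free within 09:00–17:30: 09:00–09:25, 10:25–14:05, 14:10–16:05, 16:25–16:30.
Dilnoza ∩ Mina: 12:30–12:35, 14:35–15:40, 15:45–16:50.
Dilnoza ∩ Mina ∩ Pablo: 12:30–12:35, 14:35–15:40, 15:45–16:05, 16:25–16:30.
Common window lengths: 5, 65, 20, 5 min; longest is 65.

65 minutes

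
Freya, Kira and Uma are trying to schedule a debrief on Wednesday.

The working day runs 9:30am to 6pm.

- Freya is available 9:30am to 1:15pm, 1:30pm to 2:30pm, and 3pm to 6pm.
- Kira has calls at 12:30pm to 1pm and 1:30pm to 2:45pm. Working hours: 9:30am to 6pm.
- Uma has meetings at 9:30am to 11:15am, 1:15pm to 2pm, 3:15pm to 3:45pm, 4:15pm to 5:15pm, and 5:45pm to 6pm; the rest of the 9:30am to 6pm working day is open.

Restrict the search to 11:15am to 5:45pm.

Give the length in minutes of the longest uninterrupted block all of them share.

Kira free within 09:30–18:00: 09:30–12:30, 13:00–13:30, 14:45–18:00.
Uma free within 09:30–18:00: 11:15–13:15, 14:00–15:15, 15:45–16:15, 17:15–17:45.
Freya ∩ Kira: 09:30–12:30, 13:00–13:15, 15:00–18:00.
Freya ∩ Kira ∩ Uma: 11:15–12:30, 13:00–13:15, 15:00–15:15, 15:45–16:15, 17:15–17:45.
Restricted to 11:15–17:45: 11:15–12:30, 13:00–13:15, 15:00–15:15, 15:45–16:15, 17:15–17:45.
Common window lengths: 75, 15, 15, 30, 30 min; longest is 75.

75 minutes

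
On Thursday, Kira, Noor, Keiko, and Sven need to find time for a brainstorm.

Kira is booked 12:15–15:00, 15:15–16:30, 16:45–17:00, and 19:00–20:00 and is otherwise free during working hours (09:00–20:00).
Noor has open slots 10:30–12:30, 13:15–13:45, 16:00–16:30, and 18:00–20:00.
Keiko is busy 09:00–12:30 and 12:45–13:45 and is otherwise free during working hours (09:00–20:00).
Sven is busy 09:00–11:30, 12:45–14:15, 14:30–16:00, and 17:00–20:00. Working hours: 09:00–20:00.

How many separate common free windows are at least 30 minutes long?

Kira free within 09:00–20:00: 09:00–12:15, 15:00–15:15, 16:30–16:45, 17:00–19:00.
Keiko free within 09:00–20:00: 12:30–12:45, 13:45–20:00.
Sven free within 09:00–20:00: 11:30–12:45, 14:15–14:30, 16:00–17:00.
Kira ∩ Noor: 10:30–12:15, 18:00–19:00.
Kira ∩ Noor ∩ Keiko: 18:00–19:00.
Kira ∩ Noor ∩ Keiko ∩ Sven: (none).
Windows ≥ 30 min: (none).
That's 0 windows.

0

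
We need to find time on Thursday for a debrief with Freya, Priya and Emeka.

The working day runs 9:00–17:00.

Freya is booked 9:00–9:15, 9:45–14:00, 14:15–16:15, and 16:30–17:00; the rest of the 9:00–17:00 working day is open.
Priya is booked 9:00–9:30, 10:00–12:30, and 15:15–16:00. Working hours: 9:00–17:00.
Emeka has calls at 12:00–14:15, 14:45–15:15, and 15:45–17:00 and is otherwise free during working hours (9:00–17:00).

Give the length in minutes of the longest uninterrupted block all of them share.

15 minutes

Freya free within 09:00–17:00: 09:15–09:45, 14:00–14:15, 16:15–16:30.
Priya free within 09:00–17:00: 09:30–10:00, 12:30–15:15, 16:00–17:00.
Emeka free within 09:00–17:00: 09:00–12:00, 14:15–14:45, 15:15–15:45.
Freya ∩ Priya: 09:30–09:45, 14:00–14:15, 16:15–16:30.
Freya ∩ Priya ∩ Emeka: 09:30–09:45.
Single common window of 15 minutes.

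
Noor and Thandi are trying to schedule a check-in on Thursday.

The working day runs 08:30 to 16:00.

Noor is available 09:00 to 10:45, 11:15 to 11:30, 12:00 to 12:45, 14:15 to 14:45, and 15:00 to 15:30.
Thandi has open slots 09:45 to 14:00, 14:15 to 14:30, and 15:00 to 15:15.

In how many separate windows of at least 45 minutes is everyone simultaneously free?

2

Noor ∩ Thandi: 09:45–10:45, 11:15–11:30, 12:00–12:45, 14:15–14:30, 15:00–15:15.
Windows ≥ 45 min: 09:45–10:45, 12:00–12:45.
That's 2 windows.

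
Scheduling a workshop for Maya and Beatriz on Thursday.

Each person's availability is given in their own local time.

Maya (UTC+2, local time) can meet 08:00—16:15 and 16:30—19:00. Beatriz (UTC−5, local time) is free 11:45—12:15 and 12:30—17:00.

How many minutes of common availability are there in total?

Maya → UTC: 06:00–14:15, 14:30–17:00.
Beatriz → UTC: 16:45–17:15, 17:30–22:00.
Maya ∩ Beatriz: 16:45–17:00.
Total common minutes: 15.

15 minutes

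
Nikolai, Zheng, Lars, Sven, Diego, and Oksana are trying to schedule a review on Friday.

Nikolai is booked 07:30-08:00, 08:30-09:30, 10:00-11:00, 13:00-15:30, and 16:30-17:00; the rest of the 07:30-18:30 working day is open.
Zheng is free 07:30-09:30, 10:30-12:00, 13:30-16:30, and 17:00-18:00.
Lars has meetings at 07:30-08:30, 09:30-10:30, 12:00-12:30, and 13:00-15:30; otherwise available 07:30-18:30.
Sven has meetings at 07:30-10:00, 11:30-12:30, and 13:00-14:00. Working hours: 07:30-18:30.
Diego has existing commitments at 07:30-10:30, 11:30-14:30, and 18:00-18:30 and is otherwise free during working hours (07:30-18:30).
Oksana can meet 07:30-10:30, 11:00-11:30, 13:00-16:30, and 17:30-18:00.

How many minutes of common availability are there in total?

Nikolai free within 07:30–18:30: 08:00–08:30, 09:30–10:00, 11:00–13:00, 15:30–16:30, 17:00–18:30.
Lars free within 07:30–18:30: 08:30–09:30, 10:30–12:00, 12:30–13:00, 15:30–18:30.
Sven free within 07:30–18:30: 10:00–11:30, 12:30–13:00, 14:00–18:30.
Diego free within 07:30–18:30: 10:30–11:30, 14:30–18:00.
Nikolai ∩ Zheng: 08:00–08:30, 11:00–12:00, 15:30–16:30, 17:00–18:00.
Nikolai ∩ Zheng ∩ Lars: 11:00–12:00, 15:30–16:30, 17:00–18:00.
Nikolai ∩ Zheng ∩ Lars ∩ Sven: 11:00–11:30, 15:30–16:30, 17:00–18:00.
Nikolai ∩ Zheng ∩ Lars ∩ Sven ∩ Diego: 11:00–11:30, 15:30–16:30, 17:00–18:00.
Nikolai ∩ Zheng ∩ Lars ∩ Sven ∩ Diego ∩ Oksana: 11:00–11:30, 15:30–16:30, 17:30–18:00.
Total common minutes: 30 + 60 + 30 = 120.

120 minutes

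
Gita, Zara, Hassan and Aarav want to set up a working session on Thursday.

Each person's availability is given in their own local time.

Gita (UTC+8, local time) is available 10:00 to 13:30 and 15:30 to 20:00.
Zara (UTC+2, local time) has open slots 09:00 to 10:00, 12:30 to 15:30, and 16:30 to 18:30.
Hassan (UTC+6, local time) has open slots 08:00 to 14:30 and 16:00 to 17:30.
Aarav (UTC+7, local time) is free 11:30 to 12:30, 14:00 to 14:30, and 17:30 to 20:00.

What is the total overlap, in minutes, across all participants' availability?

60 minutes

Gita → UTC: 02:00–05:30, 07:30–12:00.
Zara → UTC: 07:00–08:00, 10:30–13:30, 14:30–16:30.
Hassan → UTC: 02:00–08:30, 10:00–11:30.
Aarav → UTC: 04:30–05:30, 07:00–07:30, 10:30–13:00.
Gita ∩ Zara: 07:30–08:00, 10:30–12:00.
Gita ∩ Zara ∩ Hassan: 07:30–08:00, 10:30–11:30.
Gita ∩ Zara ∩ Hassan ∩ Aarav: 10:30–11:30.
Total common minutes: 60.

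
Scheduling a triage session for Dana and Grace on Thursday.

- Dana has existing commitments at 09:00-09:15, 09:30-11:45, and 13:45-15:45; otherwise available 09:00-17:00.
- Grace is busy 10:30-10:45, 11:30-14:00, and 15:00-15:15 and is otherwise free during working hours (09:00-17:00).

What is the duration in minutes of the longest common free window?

Dana free within 09:00–17:00: 09:15–09:30, 11:45–13:45, 15:45–17:00.
Grace free within 09:00–17:00: 09:00–10:30, 10:45–11:30, 14:00–15:00, 15:15–17:00.
Dana ∩ Grace: 09:15–09:30, 15:45–17:00.
Common window lengths: 15, 75 min; longest is 75.

75 minutes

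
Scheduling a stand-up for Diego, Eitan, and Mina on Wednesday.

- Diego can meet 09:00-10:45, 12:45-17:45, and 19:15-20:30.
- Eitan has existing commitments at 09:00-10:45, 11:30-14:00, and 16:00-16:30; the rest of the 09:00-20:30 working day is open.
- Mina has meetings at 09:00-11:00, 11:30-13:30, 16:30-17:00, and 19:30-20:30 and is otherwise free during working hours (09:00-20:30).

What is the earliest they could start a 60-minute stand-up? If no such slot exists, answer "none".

14:00

Eitan free within 09:00–20:30: 10:45–11:30, 14:00–16:00, 16:30–20:30.
Mina free within 09:00–20:30: 11:00–11:30, 13:30–16:30, 17:00–19:30.
Diego ∩ Eitan: 14:00–16:00, 16:30–17:45, 19:15–20:30.
Diego ∩ Eitan ∩ Mina: 14:00–16:00, 17:00–17:45, 19:15–19:30.
Windows ≥ 60 min: 14:00–16:00.
Earliest such window starts at 14:00.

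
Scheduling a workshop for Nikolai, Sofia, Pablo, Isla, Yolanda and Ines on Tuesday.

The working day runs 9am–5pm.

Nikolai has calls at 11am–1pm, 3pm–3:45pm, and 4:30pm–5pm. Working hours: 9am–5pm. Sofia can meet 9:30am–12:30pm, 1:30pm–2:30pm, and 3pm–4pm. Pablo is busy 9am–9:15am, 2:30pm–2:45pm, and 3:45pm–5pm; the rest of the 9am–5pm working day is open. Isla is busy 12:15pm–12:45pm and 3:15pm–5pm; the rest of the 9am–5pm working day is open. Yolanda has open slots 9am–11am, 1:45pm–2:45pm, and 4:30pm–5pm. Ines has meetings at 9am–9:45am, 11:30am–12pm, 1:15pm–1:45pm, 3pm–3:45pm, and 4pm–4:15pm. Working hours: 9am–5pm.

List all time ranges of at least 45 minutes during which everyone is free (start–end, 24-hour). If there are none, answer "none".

09:45–11:00, 13:45–14:30

Nikolai free within 09:00–17:00: 09:00–11:00, 13:00–15:00, 15:45–16:30.
Pablo free within 09:00–17:00: 09:15–14:30, 14:45–15:45.
Isla free within 09:00–17:00: 09:00–12:15, 12:45–15:15.
Ines free within 09:00–17:00: 09:45–11:30, 12:00–13:15, 13:45–15:00, 15:45–16:00, 16:15–17:00.
Nikolai ∩ Sofia: 09:30–11:00, 13:30–14:30, 15:45–16:00.
Nikolai ∩ Sofia ∩ Pablo: 09:30–11:00, 13:30–14:30.
Nikolai ∩ Sofia ∩ Pablo ∩ Isla: 09:30–11:00, 13:30–14:30.
Nikolai ∩ Sofia ∩ Pablo ∩ Isla ∩ Yolanda: 09:30–11:00, 13:45–14:30.
Nikolai ∩ Sofia ∩ Pablo ∩ Isla ∩ Yolanda ∩ Ines: 09:45–11:00, 13:45–14:30.
Windows ≥ 45 min: 09:45–11:00, 13:45–14:30.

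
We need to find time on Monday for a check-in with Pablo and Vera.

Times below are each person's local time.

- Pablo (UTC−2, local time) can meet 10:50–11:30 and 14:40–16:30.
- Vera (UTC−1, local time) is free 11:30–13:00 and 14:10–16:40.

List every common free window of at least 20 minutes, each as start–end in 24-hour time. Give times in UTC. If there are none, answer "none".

12:50–13:30, 16:40–17:40

Pablo → UTC: 12:50–13:30, 16:40–18:30.
Vera → UTC: 12:30–14:00, 15:10–17:40.
Pablo ∩ Vera: 12:50–13:30, 16:40–17:40.
Windows ≥ 20 min: 12:50–13:30, 16:40–17:40.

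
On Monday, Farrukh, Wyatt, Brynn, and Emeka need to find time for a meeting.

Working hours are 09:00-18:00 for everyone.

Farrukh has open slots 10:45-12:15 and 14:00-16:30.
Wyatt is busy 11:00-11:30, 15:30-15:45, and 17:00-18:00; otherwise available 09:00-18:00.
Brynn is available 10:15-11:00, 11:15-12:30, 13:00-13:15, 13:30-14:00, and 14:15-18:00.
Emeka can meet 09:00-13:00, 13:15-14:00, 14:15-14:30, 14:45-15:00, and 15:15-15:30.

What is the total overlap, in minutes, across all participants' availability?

105 minutes

Wyatt free within 09:00–18:00: 09:00–11:00, 11:30–15:30, 15:45–17:00.
Farrukh ∩ Wyatt: 10:45–11:00, 11:30–12:15, 14:00–15:30, 15:45–16:30.
Farrukh ∩ Wyatt ∩ Brynn: 10:45–11:00, 11:30–12:15, 14:15–15:30, 15:45–16:30.
Farrukh ∩ Wyatt ∩ Brynn ∩ Emeka: 10:45–11:00, 11:30–12:15, 14:15–14:30, 14:45–15:00, 15:15–15:30.
Total common minutes: 15 + 45 + 15 + 15 + 15 = 105.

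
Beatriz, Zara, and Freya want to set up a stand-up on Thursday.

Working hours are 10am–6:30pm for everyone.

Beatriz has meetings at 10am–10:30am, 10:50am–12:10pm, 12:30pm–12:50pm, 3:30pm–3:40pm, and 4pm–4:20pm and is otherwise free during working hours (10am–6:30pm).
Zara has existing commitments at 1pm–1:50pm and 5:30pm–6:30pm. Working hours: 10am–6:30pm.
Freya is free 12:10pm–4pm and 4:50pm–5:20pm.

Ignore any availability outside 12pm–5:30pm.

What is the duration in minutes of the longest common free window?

Beatriz free within 10:00–18:30: 10:30–10:50, 12:10–12:30, 12:50–15:30, 15:40–16:00, 16:20–18:30.
Zara free within 10:00–18:30: 10:00–13:00, 13:50–17:30.
Beatriz ∩ Zara: 10:30–10:50, 12:10–12:30, 12:50–13:00, 13:50–15:30, 15:40–16:00, 16:20–17:30.
Beatriz ∩ Zara ∩ Freya: 12:10–12:30, 12:50–13:00, 13:50–15:30, 15:40–16:00, 16:50–17:20.
Restricted to 12:00–17:30: 12:10–12:30, 12:50–13:00, 13:50–15:30, 15:40–16:00, 16:50–17:20.
Common window lengths: 20, 10, 100, 20, 30 min; longest is 100.

100 minutes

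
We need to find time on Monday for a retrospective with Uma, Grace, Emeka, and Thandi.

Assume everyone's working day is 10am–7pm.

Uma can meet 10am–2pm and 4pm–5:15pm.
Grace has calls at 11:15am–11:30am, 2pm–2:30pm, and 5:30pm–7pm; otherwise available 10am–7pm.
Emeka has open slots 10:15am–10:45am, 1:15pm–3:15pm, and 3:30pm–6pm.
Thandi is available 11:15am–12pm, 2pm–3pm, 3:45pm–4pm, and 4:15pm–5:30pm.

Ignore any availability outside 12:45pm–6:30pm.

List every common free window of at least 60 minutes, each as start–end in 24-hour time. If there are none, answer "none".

Grace free within 10:00–19:00: 10:00–11:15, 11:30–14:00, 14:30–17:30.
Uma ∩ Grace: 10:00–11:15, 11:30–14:00, 16:00–17:15.
Uma ∩ Grace ∩ Emeka: 10:15–10:45, 13:15–14:00, 16:00–17:15.
Uma ∩ Grace ∩ Emeka ∩ Thandi: 16:15–17:15.
Restricted to 12:45–18:30: 16:15–17:15.
Windows ≥ 60 min: 16:15–17:15.

16:15–17:15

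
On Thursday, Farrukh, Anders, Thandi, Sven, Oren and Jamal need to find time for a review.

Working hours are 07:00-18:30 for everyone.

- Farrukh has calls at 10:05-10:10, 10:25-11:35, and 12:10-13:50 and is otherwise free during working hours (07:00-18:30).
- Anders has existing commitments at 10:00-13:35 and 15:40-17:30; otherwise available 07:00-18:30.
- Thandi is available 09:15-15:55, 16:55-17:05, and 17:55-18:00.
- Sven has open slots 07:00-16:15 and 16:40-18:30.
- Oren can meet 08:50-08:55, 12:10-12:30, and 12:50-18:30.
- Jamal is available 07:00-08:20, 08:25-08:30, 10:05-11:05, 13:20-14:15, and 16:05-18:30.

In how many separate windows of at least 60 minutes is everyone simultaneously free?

Farrukh free within 07:00–18:30: 07:00–10:05, 10:10–10:25, 11:35–12:10, 13:50–18:30.
Anders free within 07:00–18:30: 07:00–10:00, 13:35–15:40, 17:30–18:30.
Farrukh ∩ Anders: 07:00–10:00, 13:50–15:40, 17:30–18:30.
Farrukh ∩ Anders ∩ Thandi: 09:15–10:00, 13:50–15:40, 17:55–18:00.
Farrukh ∩ Anders ∩ Thandi ∩ Sven: 09:15–10:00, 13:50–15:40, 17:55–18:00.
Farrukh ∩ Anders ∩ Thandi ∩ Sven ∩ Oren: 13:50–15:40, 17:55–18:00.
Farrukh ∩ Anders ∩ Thandi ∩ Sven ∩ Oren ∩ Jamal: 13:50–14:15, 17:55–18:00.
Windows ≥ 60 min: (none).
That's 0 windows.

0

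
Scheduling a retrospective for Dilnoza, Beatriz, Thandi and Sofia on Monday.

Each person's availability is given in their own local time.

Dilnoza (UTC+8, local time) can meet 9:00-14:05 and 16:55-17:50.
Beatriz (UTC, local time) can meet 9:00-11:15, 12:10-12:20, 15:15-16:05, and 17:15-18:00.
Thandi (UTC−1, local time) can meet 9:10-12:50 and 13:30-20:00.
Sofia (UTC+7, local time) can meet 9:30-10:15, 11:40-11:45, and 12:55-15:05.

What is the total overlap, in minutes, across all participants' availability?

Dilnoza → UTC: 01:00–06:05, 08:55–09:50.
Beatriz → UTC: 09:00–11:15, 12:10–12:20, 15:15–16:05, 17:15–18:00.
Thandi → UTC: 10:10–13:50, 14:30–21:00.
Sofia → UTC: 02:30–03:15, 04:40–04:45, 05:55–08:05.
Dilnoza ∩ Beatriz: 09:00–09:50.
Dilnoza ∩ Beatriz ∩ Thandi: (none).
Dilnoza ∩ Beatriz ∩ Thandi ∩ Sofia: (none).
Total common minutes: 0.

0 minutes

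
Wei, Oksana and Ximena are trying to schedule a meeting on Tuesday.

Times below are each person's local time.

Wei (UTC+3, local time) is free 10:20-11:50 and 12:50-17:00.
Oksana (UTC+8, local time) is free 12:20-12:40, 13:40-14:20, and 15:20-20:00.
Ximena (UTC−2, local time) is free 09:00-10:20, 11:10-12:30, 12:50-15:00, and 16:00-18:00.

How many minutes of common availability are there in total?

Wei → UTC: 07:20–08:50, 09:50–14:00.
Oksana → UTC: 04:20–04:40, 05:40–06:20, 07:20–12:00.
Ximena → UTC: 11:00–12:20, 13:10–14:30, 14:50–17:00, 18:00–20:00.
Wei ∩ Oksana: 07:20–08:50, 09:50–12:00.
Wei ∩ Oksana ∩ Ximena: 11:00–12:00.
Total common minutes: 60.

60 minutes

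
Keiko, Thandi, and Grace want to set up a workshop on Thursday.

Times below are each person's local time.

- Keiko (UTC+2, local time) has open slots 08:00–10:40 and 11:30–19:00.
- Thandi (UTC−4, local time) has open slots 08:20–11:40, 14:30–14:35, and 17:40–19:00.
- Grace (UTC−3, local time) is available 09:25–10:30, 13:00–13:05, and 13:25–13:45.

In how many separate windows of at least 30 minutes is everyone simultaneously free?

Keiko → UTC: 06:00–08:40, 09:30–17:00.
Thandi → UTC: 12:20–15:40, 18:30–18:35, 21:40–23:00.
Grace → UTC: 12:25–13:30, 16:00–16:05, 16:25–16:45.
Keiko ∩ Thandi: 12:20–15:40.
Keiko ∩ Thandi ∩ Grace: 12:25–13:30.
Windows ≥ 30 min: 12:25–13:30.
That's 1 window.

1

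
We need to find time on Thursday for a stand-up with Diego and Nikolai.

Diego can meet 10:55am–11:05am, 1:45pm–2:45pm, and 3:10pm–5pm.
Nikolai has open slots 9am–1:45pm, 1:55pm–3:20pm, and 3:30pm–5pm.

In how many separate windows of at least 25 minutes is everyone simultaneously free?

2

Diego ∩ Nikolai: 10:55–11:05, 13:55–14:45, 15:10–15:20, 15:30–17:00.
Windows ≥ 25 min: 13:55–14:45, 15:30–17:00.
That's 2 windows.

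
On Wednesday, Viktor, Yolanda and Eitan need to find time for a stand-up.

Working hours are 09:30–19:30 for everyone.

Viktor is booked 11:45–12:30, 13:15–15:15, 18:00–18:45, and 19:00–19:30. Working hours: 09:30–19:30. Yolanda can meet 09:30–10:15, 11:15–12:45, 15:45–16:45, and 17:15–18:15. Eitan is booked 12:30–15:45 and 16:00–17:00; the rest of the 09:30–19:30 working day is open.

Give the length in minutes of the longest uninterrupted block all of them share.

45 minutes

Viktor free within 09:30–19:30: 09:30–11:45, 12:30–13:15, 15:15–18:00, 18:45–19:00.
Eitan free within 09:30–19:30: 09:30–12:30, 15:45–16:00, 17:00–19:30.
Viktor ∩ Yolanda: 09:30–10:15, 11:15–11:45, 12:30–12:45, 15:45–16:45, 17:15–18:00.
Viktor ∩ Yolanda ∩ Eitan: 09:30–10:15, 11:15–11:45, 15:45–16:00, 17:15–18:00.
Common window lengths: 45, 30, 15, 45 min; longest is 45.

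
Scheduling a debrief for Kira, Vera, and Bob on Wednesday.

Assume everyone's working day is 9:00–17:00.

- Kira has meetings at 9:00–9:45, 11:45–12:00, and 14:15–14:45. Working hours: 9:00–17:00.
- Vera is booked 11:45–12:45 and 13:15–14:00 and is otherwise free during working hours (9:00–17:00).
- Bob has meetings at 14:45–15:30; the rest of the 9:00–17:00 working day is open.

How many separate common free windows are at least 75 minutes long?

Kira free within 09:00–17:00: 09:45–11:45, 12:00–14:15, 14:45–17:00.
Vera free within 09:00–17:00: 09:00–11:45, 12:45–13:15, 14:00–17:00.
Bob free within 09:00–17:00: 09:00–14:45, 15:30–17:00.
Kira ∩ Vera: 09:45–11:45, 12:45–13:15, 14:00–14:15, 14:45–17:00.
Kira ∩ Vera ∩ Bob: 09:45–11:45, 12:45–13:15, 14:00–14:15, 15:30–17:00.
Windows ≥ 75 min: 09:45–11:45, 15:30–17:00.
That's 2 windows.

2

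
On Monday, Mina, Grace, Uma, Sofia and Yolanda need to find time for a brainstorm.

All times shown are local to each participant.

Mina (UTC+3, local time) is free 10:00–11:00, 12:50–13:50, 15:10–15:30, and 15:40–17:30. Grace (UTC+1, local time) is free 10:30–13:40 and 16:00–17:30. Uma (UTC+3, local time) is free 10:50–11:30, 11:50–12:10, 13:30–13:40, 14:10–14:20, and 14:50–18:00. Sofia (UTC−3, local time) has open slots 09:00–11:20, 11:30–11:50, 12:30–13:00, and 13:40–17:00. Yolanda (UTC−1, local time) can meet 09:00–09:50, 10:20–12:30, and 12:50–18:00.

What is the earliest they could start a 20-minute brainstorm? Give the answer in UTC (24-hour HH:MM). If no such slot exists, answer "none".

Mina → UTC: 07:00–08:00, 09:50–10:50, 12:10–12:30, 12:40–14:30.
Grace → UTC: 09:30–12:40, 15:00–16:30.
Uma → UTC: 07:50–08:30, 08:50–09:10, 10:30–10:40, 11:10–11:20, 11:50–15:00.
Sofia → UTC: 12:00–14:20, 14:30–14:50, 15:30–16:00, 16:40–20:00.
Yolanda → UTC: 10:00–10:50, 11:20–13:30, 13:50–19:00.
Mina ∩ Grace: 09:50–10:50, 12:10–12:30.
Mina ∩ Grace ∩ Uma: 10:30–10:40, 12:10–12:30.
Mina ∩ Grace ∩ Uma ∩ Sofia: 12:10–12:30.
Mina ∩ Grace ∩ Uma ∩ Sofia ∩ Yolanda: 12:10–12:30.
Windows ≥ 20 min: 12:10–12:30.
Earliest such window starts at 12:10.

12:10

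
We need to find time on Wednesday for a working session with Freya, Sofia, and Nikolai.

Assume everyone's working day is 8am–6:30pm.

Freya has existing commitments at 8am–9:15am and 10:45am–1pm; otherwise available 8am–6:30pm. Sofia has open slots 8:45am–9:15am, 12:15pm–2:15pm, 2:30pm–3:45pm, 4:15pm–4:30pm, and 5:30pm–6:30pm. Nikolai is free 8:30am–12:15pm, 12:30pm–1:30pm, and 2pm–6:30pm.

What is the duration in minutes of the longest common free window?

75 minutes

Freya free within 08:00–18:30: 09:15–10:45, 13:00–18:30.
Freya ∩ Sofia: 13:00–14:15, 14:30–15:45, 16:15–16:30, 17:30–18:30.
Freya ∩ Sofia ∩ Nikolai: 13:00–13:30, 14:00–14:15, 14:30–15:45, 16:15–16:30, 17:30–18:30.
Common window lengths: 30, 15, 75, 15, 60 min; longest is 75.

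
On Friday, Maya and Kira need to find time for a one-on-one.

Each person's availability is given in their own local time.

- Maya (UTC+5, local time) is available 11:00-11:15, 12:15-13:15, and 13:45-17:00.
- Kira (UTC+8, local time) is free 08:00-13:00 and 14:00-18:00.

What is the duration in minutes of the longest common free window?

Maya → UTC: 06:00–06:15, 07:15–08:15, 08:45–12:00.
Kira → UTC: 00:00–05:00, 06:00–10:00.
Maya ∩ Kira: 06:00–06:15, 07:15–08:15, 08:45–10:00.
Common window lengths: 15, 60, 75 min; longest is 75.

75 minutes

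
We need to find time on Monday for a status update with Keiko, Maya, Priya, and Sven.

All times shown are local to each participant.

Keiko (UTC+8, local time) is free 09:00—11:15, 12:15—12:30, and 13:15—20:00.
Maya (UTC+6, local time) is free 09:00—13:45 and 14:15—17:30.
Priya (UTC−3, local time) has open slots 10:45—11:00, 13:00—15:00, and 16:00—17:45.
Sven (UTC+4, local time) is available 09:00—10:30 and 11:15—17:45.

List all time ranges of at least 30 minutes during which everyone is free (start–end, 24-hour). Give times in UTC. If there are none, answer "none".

Keiko → UTC: 01:00–03:15, 04:15–04:30, 05:15–12:00.
Maya → UTC: 03:00–07:45, 08:15–11:30.
Priya → UTC: 13:45–14:00, 16:00–18:00, 19:00–20:45.
Sven → UTC: 05:00–06:30, 07:15–13:45.
Keiko ∩ Maya: 03:00–03:15, 04:15–04:30, 05:15–07:45, 08:15–11:30.
Keiko ∩ Maya ∩ Priya: (none).
Keiko ∩ Maya ∩ Priya ∩ Sven: (none).
Windows ≥ 30 min: (none).

none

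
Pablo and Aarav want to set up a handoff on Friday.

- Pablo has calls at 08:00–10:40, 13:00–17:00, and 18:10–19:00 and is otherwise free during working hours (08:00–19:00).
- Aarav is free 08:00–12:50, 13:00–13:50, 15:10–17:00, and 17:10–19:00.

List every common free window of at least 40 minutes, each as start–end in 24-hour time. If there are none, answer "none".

Pablo free within 08:00–19:00: 10:40–13:00, 17:00–18:10.
Pablo ∩ Aarav: 10:40–12:50, 17:10–18:10.
Windows ≥ 40 min: 10:40–12:50, 17:10–18:10.

10:40–12:50, 17:10–18:10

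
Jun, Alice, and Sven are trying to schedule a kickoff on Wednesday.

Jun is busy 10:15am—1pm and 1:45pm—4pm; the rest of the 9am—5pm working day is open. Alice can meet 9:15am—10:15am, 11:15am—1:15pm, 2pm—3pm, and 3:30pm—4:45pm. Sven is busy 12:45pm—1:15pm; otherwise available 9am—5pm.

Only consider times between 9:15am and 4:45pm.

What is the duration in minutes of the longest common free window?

60 minutes

Jun free within 09:00–17:00: 09:00–10:15, 13:00–13:45, 16:00–17:00.
Sven free within 09:00–17:00: 09:00–12:45, 13:15–17:00.
Jun ∩ Alice: 09:15–10:15, 13:00–13:15, 16:00–16:45.
Jun ∩ Alice ∩ Sven: 09:15–10:15, 16:00–16:45.
Restricted to 09:15–16:45: 09:15–10:15, 16:00–16:45.
Common window lengths: 60, 45 min; longest is 60.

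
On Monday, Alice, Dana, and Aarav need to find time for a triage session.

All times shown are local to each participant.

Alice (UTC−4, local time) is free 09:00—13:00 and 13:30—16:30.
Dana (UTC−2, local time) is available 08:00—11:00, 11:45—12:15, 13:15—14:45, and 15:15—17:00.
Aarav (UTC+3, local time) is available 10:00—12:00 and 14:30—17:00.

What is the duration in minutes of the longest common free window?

Alice → UTC: 13:00–17:00, 17:30–20:30.
Dana → UTC: 10:00–13:00, 13:45–14:15, 15:15–16:45, 17:15–19:00.
Aarav → UTC: 07:00–09:00, 11:30–14:00.
Alice ∩ Dana: 13:45–14:15, 15:15–16:45, 17:30–19:00.
Alice ∩ Dana ∩ Aarav: 13:45–14:00.
Single common window of 15 minutes.

15 minutes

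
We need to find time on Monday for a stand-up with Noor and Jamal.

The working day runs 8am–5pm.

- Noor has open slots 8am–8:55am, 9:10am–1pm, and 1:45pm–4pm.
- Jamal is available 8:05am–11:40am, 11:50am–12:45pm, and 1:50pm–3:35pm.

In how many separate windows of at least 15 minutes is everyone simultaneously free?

Noor ∩ Jamal: 08:05–08:55, 09:10–11:40, 11:50–12:45, 13:50–15:35.
Windows ≥ 15 min: 08:05–08:55, 09:10–11:40, 11:50–12:45, 13:50–15:35.
That's 4 windows.

4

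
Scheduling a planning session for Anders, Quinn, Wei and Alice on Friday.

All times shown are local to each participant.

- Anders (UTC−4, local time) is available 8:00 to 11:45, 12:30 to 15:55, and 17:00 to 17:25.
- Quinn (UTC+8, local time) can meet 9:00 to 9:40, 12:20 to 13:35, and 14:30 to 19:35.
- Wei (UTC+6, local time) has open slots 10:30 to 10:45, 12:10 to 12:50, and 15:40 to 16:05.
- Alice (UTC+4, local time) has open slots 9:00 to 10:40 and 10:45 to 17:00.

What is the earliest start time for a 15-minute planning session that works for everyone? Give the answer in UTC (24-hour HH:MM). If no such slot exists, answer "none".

Anders → UTC: 12:00–15:45, 16:30–19:55, 21:00–21:25.
Quinn → UTC: 01:00–01:40, 04:20–05:35, 06:30–11:35.
Wei → UTC: 04:30–04:45, 06:10–06:50, 09:40–10:05.
Alice → UTC: 05:00–06:40, 06:45–13:00.
Anders ∩ Quinn: (none).
Anders ∩ Quinn ∩ Wei: (none).
Anders ∩ Quinn ∩ Wei ∩ Alice: (none).
Windows ≥ 15 min: (none).

none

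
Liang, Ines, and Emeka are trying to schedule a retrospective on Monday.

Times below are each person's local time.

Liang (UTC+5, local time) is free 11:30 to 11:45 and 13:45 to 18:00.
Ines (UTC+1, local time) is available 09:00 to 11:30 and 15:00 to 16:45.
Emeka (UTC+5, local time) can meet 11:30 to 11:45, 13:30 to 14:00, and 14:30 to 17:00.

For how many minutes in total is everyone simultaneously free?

Liang → UTC: 06:30–06:45, 08:45–13:00.
Ines → UTC: 08:00–10:30, 14:00–15:45.
Emeka → UTC: 06:30–06:45, 08:30–09:00, 09:30–12:00.
Liang ∩ Ines: 08:45–10:30.
Liang ∩ Ines ∩ Emeka: 08:45–09:00, 09:30–10:30.
Total common minutes: 15 + 60 = 75.

75 minutes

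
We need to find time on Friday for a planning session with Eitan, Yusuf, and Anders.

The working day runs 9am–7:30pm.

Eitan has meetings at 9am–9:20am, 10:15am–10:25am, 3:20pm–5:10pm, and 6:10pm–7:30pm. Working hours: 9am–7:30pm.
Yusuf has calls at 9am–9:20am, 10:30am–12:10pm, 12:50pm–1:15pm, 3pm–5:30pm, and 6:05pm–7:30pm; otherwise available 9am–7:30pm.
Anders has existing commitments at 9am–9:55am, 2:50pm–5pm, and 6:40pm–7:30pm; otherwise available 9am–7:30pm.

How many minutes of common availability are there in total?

Eitan free within 09:00–19:30: 09:20–10:15, 10:25–15:20, 17:10–18:10.
Yusuf free within 09:00–19:30: 09:20–10:30, 12:10–12:50, 13:15–15:00, 17:30–18:05.
Anders free within 09:00–19:30: 09:55–14:50, 17:00–18:40.
Eitan ∩ Yusuf: 09:20–10:15, 10:25–10:30, 12:10–12:50, 13:15–15:00, 17:30–18:05.
Eitan ∩ Yusuf ∩ Anders: 09:55–10:15, 10:25–10:30, 12:10–12:50, 13:15–14:50, 17:30–18:05.
Total common minutes: 20 + 5 + 40 + 95 + 35 = 195.

195 minutes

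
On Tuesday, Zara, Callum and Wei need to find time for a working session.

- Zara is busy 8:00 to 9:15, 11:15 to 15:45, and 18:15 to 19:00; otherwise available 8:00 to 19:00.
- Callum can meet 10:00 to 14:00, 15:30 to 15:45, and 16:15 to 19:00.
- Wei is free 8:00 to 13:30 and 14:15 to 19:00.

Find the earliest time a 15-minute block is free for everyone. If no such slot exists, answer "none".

10:00

Zara free within 08:00–19:00: 09:15–11:15, 15:45–18:15.
Zara ∩ Callum: 10:00–11:15, 16:15–18:15.
Zara ∩ Callum ∩ Wei: 10:00–11:15, 16:15–18:15.
Windows ≥ 15 min: 10:00–11:15, 16:15–18:15.
Earliest such window starts at 10:00.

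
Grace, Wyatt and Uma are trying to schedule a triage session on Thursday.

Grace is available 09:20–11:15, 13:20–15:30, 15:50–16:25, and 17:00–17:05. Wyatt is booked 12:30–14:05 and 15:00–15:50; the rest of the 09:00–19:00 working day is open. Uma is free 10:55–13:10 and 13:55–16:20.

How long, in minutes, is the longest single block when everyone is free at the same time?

Wyatt free within 09:00–19:00: 09:00–12:30, 14:05–15:00, 15:50–19:00.
Grace ∩ Wyatt: 09:20–11:15, 14:05–15:00, 15:50–16:25, 17:00–17:05.
Grace ∩ Wyatt ∩ Uma: 10:55–11:15, 14:05–15:00, 15:50–16:20.
Common window lengths: 20, 55, 30 min; longest is 55.

55 minutes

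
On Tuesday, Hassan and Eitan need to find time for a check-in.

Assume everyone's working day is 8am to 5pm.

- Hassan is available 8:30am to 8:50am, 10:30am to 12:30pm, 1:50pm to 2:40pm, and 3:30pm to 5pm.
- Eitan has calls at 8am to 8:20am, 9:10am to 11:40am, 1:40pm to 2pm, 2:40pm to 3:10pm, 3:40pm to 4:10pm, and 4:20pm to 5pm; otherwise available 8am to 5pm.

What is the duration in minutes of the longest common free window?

Eitan free within 08:00–17:00: 08:20–09:10, 11:40–13:40, 14:00–14:40, 15:10–15:40, 16:10–16:20.
Hassan ∩ Eitan: 08:30–08:50, 11:40–12:30, 14:00–14:40, 15:30–15:40, 16:10–16:20.
Common window lengths: 20, 50, 40, 10, 10 min; longest is 50.

50 minutes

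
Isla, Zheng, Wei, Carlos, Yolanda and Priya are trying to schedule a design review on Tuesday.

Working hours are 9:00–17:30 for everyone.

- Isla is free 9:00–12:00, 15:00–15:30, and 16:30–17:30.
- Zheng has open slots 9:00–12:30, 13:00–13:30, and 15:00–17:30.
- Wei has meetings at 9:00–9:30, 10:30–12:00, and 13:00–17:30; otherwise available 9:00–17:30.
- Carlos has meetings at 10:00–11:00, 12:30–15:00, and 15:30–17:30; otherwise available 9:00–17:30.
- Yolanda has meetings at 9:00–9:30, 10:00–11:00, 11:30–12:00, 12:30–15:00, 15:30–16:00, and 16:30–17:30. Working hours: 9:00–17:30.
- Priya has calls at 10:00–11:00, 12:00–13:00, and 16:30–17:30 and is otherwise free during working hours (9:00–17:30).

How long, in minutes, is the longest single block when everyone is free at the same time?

30 minutes

Wei free within 09:00–17:30: 09:30–10:30, 12:00–13:00.
Carlos free within 09:00–17:30: 09:00–10:00, 11:00–12:30, 15:00–15:30.
Yolanda free within 09:00–17:30: 09:30–10:00, 11:00–11:30, 12:00–12:30, 15:00–15:30, 16:00–16:30.
Priya free within 09:00–17:30: 09:00–10:00, 11:00–12:00, 13:00–16:30.
Isla ∩ Zheng: 09:00–12:00, 15:00–15:30, 16:30–17:30.
Isla ∩ Zheng ∩ Wei: 09:30–10:30.
Isla ∩ Zheng ∩ Wei ∩ Carlos: 09:30–10:00.
Isla ∩ Zheng ∩ Wei ∩ Carlos ∩ Yolanda: 09:30–10:00.
Isla ∩ Zheng ∩ Wei ∩ Carlos ∩ Yolanda ∩ Priya: 09:30–10:00.
Single common window of 30 minutes.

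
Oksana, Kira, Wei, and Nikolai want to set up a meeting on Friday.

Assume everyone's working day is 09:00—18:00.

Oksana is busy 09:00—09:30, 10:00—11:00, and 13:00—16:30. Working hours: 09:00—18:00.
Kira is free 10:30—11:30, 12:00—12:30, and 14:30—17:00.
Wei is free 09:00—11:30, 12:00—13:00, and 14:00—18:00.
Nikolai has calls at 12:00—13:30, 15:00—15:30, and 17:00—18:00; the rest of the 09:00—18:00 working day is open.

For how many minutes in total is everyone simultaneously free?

Oksana free within 09:00–18:00: 09:30–10:00, 11:00–13:00, 16:30–18:00.
Nikolai free within 09:00–18:00: 09:00–12:00, 13:30–15:00, 15:30–17:00.
Oksana ∩ Kira: 11:00–11:30, 12:00–12:30, 16:30–17:00.
Oksana ∩ Kira ∩ Wei: 11:00–11:30, 12:00–12:30, 16:30–17:00.
Oksana ∩ Kira ∩ Wei ∩ Nikolai: 11:00–11:30, 16:30–17:00.
Total common minutes: 30 + 30 = 60.

60 minutes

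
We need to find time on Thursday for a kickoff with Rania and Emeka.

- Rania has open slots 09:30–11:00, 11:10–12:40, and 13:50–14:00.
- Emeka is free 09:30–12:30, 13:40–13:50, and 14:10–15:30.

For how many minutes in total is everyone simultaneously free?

170 minutes

Rania ∩ Emeka: 09:30–11:00, 11:10–12:30.
Total common minutes: 90 + 80 = 170.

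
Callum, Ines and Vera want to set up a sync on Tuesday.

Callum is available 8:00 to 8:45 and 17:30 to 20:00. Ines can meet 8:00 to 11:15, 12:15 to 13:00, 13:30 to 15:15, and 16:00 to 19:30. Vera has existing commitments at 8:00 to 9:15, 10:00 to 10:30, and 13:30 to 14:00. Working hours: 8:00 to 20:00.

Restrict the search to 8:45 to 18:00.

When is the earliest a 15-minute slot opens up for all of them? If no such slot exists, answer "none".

Vera free within 08:00–20:00: 09:15–10:00, 10:30–13:30, 14:00–20:00.
Callum ∩ Ines: 08:00–08:45, 17:30–19:30.
Callum ∩ Ines ∩ Vera: 17:30–19:30.
Restricted to 08:45–18:00: 17:30–18:00.
Windows ≥ 15 min: 17:30–18:00.
Earliest such window starts at 17:30.

17:30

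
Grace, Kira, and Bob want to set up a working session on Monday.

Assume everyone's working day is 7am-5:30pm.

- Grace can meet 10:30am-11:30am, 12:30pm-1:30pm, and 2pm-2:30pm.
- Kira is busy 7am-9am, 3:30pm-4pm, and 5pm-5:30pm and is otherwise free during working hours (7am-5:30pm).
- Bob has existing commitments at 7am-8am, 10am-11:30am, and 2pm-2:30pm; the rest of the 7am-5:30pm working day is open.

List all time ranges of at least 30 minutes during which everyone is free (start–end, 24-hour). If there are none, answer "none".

Kira free within 07:00–17:30: 09:00–15:30, 16:00–17:00.
Bob free within 07:00–17:30: 08:00–10:00, 11:30–14:00, 14:30–17:30.
Grace ∩ Kira: 10:30–11:30, 12:30–13:30, 14:00–14:30.
Grace ∩ Kira ∩ Bob: 12:30–13:30.
Windows ≥ 30 min: 12:30–13:30.

12:30–13:30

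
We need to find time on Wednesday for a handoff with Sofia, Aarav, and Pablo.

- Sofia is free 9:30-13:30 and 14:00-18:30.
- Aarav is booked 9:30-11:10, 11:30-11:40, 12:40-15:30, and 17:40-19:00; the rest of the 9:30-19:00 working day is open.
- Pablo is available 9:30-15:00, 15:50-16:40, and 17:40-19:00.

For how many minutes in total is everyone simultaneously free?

Aarav free within 09:30–19:00: 11:10–11:30, 11:40–12:40, 15:30–17:40.
Sofia ∩ Aarav: 11:10–11:30, 11:40–12:40, 15:30–17:40.
Sofia ∩ Aarav ∩ Pablo: 11:10–11:30, 11:40–12:40, 15:50–16:40.
Total common minutes: 20 + 60 + 50 = 130.

130 minutes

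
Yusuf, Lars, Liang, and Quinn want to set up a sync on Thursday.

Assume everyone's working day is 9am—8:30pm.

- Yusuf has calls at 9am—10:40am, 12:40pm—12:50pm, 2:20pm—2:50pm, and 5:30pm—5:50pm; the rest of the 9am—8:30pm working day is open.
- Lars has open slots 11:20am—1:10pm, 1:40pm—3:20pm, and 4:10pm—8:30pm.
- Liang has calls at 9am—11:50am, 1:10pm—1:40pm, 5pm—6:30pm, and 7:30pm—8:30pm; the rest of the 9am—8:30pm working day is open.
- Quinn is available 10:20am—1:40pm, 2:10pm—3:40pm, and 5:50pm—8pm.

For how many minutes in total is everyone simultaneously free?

170 minutes

Yusuf free within 09:00–20:30: 10:40–12:40, 12:50–14:20, 14:50–17:30, 17:50–20:30.
Liang free within 09:00–20:30: 11:50–13:10, 13:40–17:00, 18:30–19:30.
Yusuf ∩ Lars: 11:20–12:40, 12:50–13:10, 13:40–14:20, 14:50–15:20, 16:10–17:30, 17:50–20:30.
Yusuf ∩ Lars ∩ Liang: 11:50–12:40, 12:50–13:10, 13:40–14:20, 14:50–15:20, 16:10–17:00, 18:30–19:30.
Yusuf ∩ Lars ∩ Liang ∩ Quinn: 11:50–12:40, 12:50–13:10, 14:10–14:20, 14:50–15:20, 18:30–19:30.
Total common minutes: 50 + 20 + 10 + 30 + 60 = 170.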